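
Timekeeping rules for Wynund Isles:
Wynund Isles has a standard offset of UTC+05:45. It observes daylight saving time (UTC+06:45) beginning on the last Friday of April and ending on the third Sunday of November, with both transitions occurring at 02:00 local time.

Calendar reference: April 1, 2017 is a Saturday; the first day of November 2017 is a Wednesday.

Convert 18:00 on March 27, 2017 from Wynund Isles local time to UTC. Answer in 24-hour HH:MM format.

12:15

1 April 2017 is a Saturday, so Fridays fall on 7, 14, 21, 28; the last is April 28.
1 November 2017 is a Wednesday, so the first Sunday is November 5 and the third is November 19.
Daylight saving runs 28 April – 19 November; March 27, 2017 is outside that window, so Wynund Isles is on standard time at UTC+05:45.
18:00 local − 5h45m = 12:15 UTC.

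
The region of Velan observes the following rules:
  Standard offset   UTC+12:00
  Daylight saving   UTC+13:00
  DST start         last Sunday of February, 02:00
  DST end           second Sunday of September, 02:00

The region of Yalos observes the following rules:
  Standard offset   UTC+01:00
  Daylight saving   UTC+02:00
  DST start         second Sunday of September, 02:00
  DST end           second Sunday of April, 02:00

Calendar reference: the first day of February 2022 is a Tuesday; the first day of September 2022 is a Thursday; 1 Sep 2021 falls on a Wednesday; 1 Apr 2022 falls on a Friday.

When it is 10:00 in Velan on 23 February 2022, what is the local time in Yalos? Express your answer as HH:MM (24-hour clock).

00:00

1 February 2022 is a Tuesday, so Sundays fall on 6, 13, 20, 27; the last is February 27.
1 September 2022 is a Thursday, so the first Sunday is September 4 and the second is September 11.
23 February 2022 does not fall between 27 February and 11 September, so daylight saving is not in effect and Velan is at UTC+12:00.
10:00 Velan − 12h = 22:00 UTC (rolling into the previous day, 22 February 2022).
1 September 2021 is a Wednesday, so the first Sunday is September 5 and the second is September 12.
1 April 2022 is a Friday, so the first Sunday is April 3 and the second is April 10.
At the standard offset (UTC+01:00), 22:00 UTC + 1h = 23:00 Yalos standard time.
The standard-time date in Yalos, 22 February 2022, falls between 12 September 2021 and 10 April 2022, so daylight saving is in effect and Yalos is at UTC+02:00.
22:00 UTC + 2h = 00:00 Yalos (rolling into the next day, 23 February 2022).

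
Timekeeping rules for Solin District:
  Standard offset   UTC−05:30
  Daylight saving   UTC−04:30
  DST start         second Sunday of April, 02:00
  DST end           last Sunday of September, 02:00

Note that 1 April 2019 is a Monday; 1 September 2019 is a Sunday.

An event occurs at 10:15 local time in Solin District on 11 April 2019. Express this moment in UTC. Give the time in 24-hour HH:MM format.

15:45

1 April 2019 is a Monday, so the first Sunday is April 7 and the second is April 14.
1 September 2019 is a Sunday, so Sundays fall on 1, 8, 15, 22, 29; the last is September 29.
11 April 2019 does not fall between 14 April and 29 September, so daylight saving is not in effect and Solin District is at UTC−05:30.
10:15 local + 5h30m = 15:45 UTC.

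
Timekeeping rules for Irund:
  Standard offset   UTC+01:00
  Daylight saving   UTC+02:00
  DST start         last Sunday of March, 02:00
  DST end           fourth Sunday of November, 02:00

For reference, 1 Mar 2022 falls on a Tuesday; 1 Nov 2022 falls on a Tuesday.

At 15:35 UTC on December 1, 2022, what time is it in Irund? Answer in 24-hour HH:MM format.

16:35

1 March 2022 is a Tuesday, so Sundays fall on 6, 13, 20, 27; the last is March 27.
1 November 2022 is a Tuesday, so the first Sunday is November 6 and the fourth is November 27.
At the standard offset (UTC+01:00), 15:35 UTC + 1h = 16:35 Irund standard time.
The standard-time date in Irund, December 1, 2022, does not fall between 27 March and 27 November, so daylight saving is not in effect and Irund is at UTC+01:00.
15:35 UTC + 1h = 16:35 local.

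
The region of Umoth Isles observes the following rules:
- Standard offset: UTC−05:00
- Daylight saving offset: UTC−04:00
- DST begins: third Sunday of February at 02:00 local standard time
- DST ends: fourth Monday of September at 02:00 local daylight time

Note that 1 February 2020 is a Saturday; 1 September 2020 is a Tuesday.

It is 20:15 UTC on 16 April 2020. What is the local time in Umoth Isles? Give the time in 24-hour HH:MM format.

16:15

1 February 2020 is a Saturday, so the first Sunday is February 2 and the third is February 16.
1 September 2020 is a Tuesday, so the first Monday is September 7 and the fourth is September 28.
At the standard offset (UTC−05:00), 20:15 UTC − 5h = 15:15 Umoth Isles standard time.
The standard-time date in Umoth Isles, 16 April 2020, falls between 16 February and 28 September, so daylight saving is in effect and Umoth Isles is at UTC−04:00.
20:15 UTC − 4h = 16:15 local.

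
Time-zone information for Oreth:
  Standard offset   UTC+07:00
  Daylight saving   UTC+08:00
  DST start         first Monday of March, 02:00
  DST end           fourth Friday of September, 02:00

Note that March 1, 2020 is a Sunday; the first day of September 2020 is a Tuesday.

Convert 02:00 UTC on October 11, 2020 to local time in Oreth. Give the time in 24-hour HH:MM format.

1 March 2020 is a Sunday, so the first Monday is March 2.
1 September 2020 is a Tuesday, so the first Friday is September 4 and the fourth is September 25.
At the standard offset (UTC+07:00), 02:00 UTC + 7h = 09:00 Oreth standard time.
The standard-time date in Oreth, October 11, 2020, does not fall between 2 March and 25 September, so daylight saving is not in effect and Oreth is at UTC+07:00.
02:00 UTC + 7h = 09:00 local.

09:00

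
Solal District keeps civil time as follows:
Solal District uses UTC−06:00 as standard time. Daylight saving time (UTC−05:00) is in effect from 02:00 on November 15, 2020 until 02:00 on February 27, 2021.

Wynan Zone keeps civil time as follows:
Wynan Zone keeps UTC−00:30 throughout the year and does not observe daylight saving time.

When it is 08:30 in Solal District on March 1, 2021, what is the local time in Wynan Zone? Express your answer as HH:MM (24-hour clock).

Daylight saving runs 15 November 2020 – 27 February 2021; March 1, 2021 is outside that window, so Solal District is on standard time at UTC−06:00.
08:30 Solal District + 6h = 14:30 UTC.
Wynan Zone stays on UTC−00:30 all year.
14:30 UTC − 0h30m = 14:00 Wynan Zone.

14:00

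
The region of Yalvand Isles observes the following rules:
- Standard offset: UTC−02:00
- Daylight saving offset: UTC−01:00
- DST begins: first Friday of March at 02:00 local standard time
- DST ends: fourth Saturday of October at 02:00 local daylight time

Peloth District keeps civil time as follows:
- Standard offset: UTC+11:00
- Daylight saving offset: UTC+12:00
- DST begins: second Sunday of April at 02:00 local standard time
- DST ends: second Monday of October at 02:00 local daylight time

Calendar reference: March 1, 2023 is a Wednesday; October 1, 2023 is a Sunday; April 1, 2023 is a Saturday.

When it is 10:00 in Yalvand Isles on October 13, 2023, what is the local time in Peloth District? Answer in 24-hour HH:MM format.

1 March 2023 is a Wednesday, so the first Friday is March 3.
1 October 2023 is a Sunday, so the first Saturday is October 7 and the fourth is October 28.
October 13, 2023 lies within the daylight-saving period (3 March – 28 October), so Yalvand Isles is on daylight time, UTC−01:00.
10:00 Yalvand Isles + 1h = 11:00 UTC.
1 April 2023 is a Saturday, so the first Sunday is April 2 and the second is April 9.
1 October 2023 is a Sunday, so the first Monday is October 2 and the second is October 9.
At the standard offset (UTC+11:00), 11:00 UTC + 11h = 22:00 Peloth District standard time.
The standard-time date in Peloth District, October 13, 2023, does not fall between 9 April and 9 October, so daylight saving is not in effect and Peloth District is at UTC+11:00.
11:00 UTC + 11h = 22:00 Peloth District.

22:00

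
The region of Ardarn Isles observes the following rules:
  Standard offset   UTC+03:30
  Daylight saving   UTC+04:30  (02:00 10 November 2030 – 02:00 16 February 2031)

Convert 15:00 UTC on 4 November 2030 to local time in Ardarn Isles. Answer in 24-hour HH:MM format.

At the standard offset (UTC+03:30), 15:00 UTC + 3h30m = 18:30 Ardarn Isles standard time.
The standard-time date in Ardarn Isles, 4 November 2030, does not fall between 10 November 2030 and 16 February 2031, so daylight saving is not in effect and Ardarn Isles is at UTC+03:30.
15:00 UTC + 3h30m = 18:30 local.

18:30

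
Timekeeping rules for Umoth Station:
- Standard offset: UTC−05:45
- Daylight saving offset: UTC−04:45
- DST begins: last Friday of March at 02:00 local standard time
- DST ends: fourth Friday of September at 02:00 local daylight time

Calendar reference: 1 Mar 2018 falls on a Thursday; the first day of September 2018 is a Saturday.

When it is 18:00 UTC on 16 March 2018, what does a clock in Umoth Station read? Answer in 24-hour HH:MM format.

1 March 2018 is a Thursday, so Fridays fall on 2, 9, 16, 23, 30; the last is March 30.
1 September 2018 is a Saturday, so the first Friday is September 7 and the fourth is September 28.
At the standard offset (UTC−05:45), 18:00 UTC − 5h45m = 12:15 Umoth Station standard time.
The standard-time date in Umoth Station, 16 March 2018, is outside the daylight-saving period (30 March – 28 September), so Umoth Station is on standard time, UTC−05:45.
18:00 UTC − 5h45m = 12:15 local.

12:15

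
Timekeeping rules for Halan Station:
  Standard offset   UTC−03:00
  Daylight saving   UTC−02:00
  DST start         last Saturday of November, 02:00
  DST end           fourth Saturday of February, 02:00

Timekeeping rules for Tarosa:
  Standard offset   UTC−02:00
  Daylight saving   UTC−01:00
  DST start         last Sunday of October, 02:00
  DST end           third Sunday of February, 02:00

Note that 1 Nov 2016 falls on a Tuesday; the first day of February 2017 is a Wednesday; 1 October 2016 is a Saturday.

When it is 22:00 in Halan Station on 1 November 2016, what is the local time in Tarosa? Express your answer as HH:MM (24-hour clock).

1 November 2016 is a Tuesday, so Saturdays fall on 5, 12, 19, 26; the last is November 26.
1 February 2017 is a Wednesday, so the first Saturday is February 4 and the fourth is February 25.
1 November 2016 is outside the daylight-saving period (26 November 2016 – 25 February 2017), so Halan Station is on standard time, UTC−03:00.
22:00 Halan Station + 3h = 01:00 UTC (rolling into the next day, 2 November 2016).
1 October 2016 is a Saturday, so Sundays fall on 2, 9, 16, 23, 30; the last is October 30.
1 February 2017 is a Wednesday, so the first Sunday is February 5 and the third is February 19.
At the standard offset (UTC−02:00), 01:00 UTC − 2h = 23:00 Tarosa standard time (rolling into the previous day, 1 November 2016).
Daylight saving runs 30 October 2016 – 19 February 2017; the standard-time date in Tarosa, 1 November 2016, is inside that window, so Tarosa is at UTC−01:00.
01:00 UTC − 1h = 00:00 Tarosa.

00:00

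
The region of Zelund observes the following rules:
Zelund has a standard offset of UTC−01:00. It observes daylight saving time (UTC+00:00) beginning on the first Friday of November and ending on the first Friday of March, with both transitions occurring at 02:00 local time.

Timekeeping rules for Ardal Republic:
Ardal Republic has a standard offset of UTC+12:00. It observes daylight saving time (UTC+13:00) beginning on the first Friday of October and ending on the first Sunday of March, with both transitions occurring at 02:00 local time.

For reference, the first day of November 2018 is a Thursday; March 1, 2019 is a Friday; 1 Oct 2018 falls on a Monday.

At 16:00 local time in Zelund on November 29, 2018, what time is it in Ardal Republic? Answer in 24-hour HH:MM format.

1 November 2018 is a Thursday, so the first Friday is November 2.
1 March 2019 is a Friday, so the first Friday is March 1.
November 29, 2018 falls between 2 November 2018 and 1 March 2019, so daylight saving is in effect and Zelund is at UTC+00:00.
16:00 Zelund − 0h = 16:00 UTC.
1 October 2018 is a Monday, so the first Friday is October 5.
1 March 2019 is a Friday, so the first Sunday is March 3.
At the standard offset (UTC+12:00), 16:00 UTC + 12h = 04:00 Ardal Republic standard time (rolling into the next day, 30 November 2018).
The standard-time date in Ardal Republic, November 30, 2018, falls between 5 October 2018 and 3 March 2019, so daylight saving is in effect and Ardal Republic is at UTC+13:00.
16:00 UTC + 13h = 05:00 Ardal Republic (rolling into the next day, 30 November 2018).

05:00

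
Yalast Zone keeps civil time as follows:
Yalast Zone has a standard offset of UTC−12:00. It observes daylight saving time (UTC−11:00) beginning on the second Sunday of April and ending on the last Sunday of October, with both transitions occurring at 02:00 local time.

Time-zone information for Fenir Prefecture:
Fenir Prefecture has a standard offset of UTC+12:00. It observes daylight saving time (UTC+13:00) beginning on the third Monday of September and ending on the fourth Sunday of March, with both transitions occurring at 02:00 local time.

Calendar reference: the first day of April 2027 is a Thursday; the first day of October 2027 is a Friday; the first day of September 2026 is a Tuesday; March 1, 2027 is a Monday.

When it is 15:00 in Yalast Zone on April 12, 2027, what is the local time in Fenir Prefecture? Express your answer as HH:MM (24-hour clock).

1 April 2027 is a Thursday, so the first Sunday is April 4 and the second is April 11.
1 October 2027 is a Friday, so Sundays fall on 3, 10, 17, 24, 31; the last is October 31.
Daylight saving runs 11 April – 31 October; April 12, 2027 is inside that window, so Yalast Zone is at UTC−11:00.
15:00 Yalast Zone + 11h = 02:00 UTC (rolling into the next day, 13 April 2027).
1 September 2026 is a Tuesday, so the first Monday is September 7 and the third is September 21.
1 March 2027 is a Monday, so the first Sunday is March 7 and the fourth is March 28.
At the standard offset (UTC+12:00), 02:00 UTC + 12h = 14:00 Fenir Prefecture standard time.
Daylight saving runs 21 September 2026 – 28 March 2027; the standard-time date in Fenir Prefecture, April 13, 2027, is outside that window, so Fenir Prefecture is on standard time at UTC+12:00.
02:00 UTC + 12h = 14:00 Fenir Prefecture.

14:00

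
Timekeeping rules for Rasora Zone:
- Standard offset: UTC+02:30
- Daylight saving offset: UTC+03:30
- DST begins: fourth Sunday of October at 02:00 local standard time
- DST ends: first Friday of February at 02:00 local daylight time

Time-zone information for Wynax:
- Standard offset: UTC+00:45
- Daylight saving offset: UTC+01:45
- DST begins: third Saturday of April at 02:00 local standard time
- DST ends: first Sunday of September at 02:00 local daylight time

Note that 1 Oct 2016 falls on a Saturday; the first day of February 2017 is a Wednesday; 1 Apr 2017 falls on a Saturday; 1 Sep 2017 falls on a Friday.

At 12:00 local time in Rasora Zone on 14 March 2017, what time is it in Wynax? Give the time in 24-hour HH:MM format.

10:15

1 October 2016 is a Saturday, so the first Sunday is October 2 and the fourth is October 23.
1 February 2017 is a Wednesday, so the first Friday is February 3.
14 March 2017 does not fall between 23 October 2016 and 3 February 2017, so daylight saving is not in effect and Rasora Zone is at UTC+02:30.
12:00 Rasora Zone − 2h30m = 09:30 UTC.
1 April 2017 is a Saturday, so the first Saturday is April 1 and the third is April 15.
1 September 2017 is a Friday, so the first Sunday is September 3.
At the standard offset (UTC+00:45), 09:30 UTC + 0h45m = 10:15 Wynax standard time.
Daylight saving runs 15 April – 3 September; the standard-time date in Wynax, 14 March 2017, is outside that window, so Wynax is on standard time at UTC+00:45.
09:30 UTC + 0h45m = 10:15 Wynax.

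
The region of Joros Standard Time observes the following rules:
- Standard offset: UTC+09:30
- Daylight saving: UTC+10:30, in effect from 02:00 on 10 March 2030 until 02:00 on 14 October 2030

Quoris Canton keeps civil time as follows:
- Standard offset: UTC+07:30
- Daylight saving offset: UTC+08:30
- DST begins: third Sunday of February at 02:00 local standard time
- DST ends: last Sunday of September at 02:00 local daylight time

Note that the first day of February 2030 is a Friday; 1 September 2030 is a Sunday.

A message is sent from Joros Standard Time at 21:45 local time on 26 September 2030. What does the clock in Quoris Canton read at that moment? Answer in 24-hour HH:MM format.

26 September 2030 falls between 10 March and 14 October, so daylight saving is in effect and Joros Standard Time is at UTC+10:30.
21:45 Joros Standard Time − 10h30m = 11:15 UTC.
1 February 2030 is a Friday, so the first Sunday is February 3 and the third is February 17.
1 September 2030 is a Sunday, so Sundays fall on 1, 8, 15, 22, 29; the last is September 29.
At the standard offset (UTC+07:30), 11:15 UTC + 7h30m = 18:45 Quoris Canton standard time.
Daylight saving runs 17 February – 29 September; the standard-time date in Quoris Canton, 26 September 2030, is inside that window, so Quoris Canton is at UTC+08:30.
11:15 UTC + 8h30m = 19:45 Quoris Canton.

19:45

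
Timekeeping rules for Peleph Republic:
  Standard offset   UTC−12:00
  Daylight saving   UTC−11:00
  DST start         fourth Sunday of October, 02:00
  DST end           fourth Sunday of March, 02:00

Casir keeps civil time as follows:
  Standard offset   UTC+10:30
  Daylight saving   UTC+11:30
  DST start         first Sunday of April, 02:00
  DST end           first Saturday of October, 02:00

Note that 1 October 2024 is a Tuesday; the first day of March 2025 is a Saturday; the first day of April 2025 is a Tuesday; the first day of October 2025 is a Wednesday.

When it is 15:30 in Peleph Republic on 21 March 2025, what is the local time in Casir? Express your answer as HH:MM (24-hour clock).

13:00

1 October 2024 is a Tuesday, so the first Sunday is October 6 and the fourth is October 27.
1 March 2025 is a Saturday, so the first Sunday is March 2 and the fourth is March 23.
21 March 2025 lies within the daylight-saving period (27 October 2024 – 23 March 2025), so Peleph Republic is on daylight time, UTC−11:00.
15:30 Peleph Republic + 11h = 02:30 UTC (rolling into the next day, 22 March 2025).
1 April 2025 is a Tuesday, so the first Sunday is April 6.
1 October 2025 is a Wednesday, so the first Saturday is October 4.
At the standard offset (UTC+10:30), 02:30 UTC + 10h30m = 13:00 Casir standard time.
Daylight saving runs 6 April – 4 October; the standard-time date in Casir, 22 March 2025, is outside that window, so Casir is on standard time at UTC+10:30.
02:30 UTC + 10h30m = 13:00 Casir.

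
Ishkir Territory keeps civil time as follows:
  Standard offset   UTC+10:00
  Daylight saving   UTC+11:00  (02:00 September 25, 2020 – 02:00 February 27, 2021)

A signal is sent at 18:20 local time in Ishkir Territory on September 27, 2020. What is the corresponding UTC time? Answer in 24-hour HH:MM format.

07:20

Daylight saving runs 25 September 2020 – 27 February 2021; September 27, 2020 is inside that window, so Ishkir Territory is at UTC+11:00.
18:20 local − 11h = 07:20 UTC.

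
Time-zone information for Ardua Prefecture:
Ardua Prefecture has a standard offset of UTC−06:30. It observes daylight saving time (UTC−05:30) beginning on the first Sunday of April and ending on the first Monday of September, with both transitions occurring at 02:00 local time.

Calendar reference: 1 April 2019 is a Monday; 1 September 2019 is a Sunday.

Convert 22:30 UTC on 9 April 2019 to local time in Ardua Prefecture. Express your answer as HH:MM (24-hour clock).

17:00

1 April 2019 is a Monday, so the first Sunday is April 7.
1 September 2019 is a Sunday, so the first Monday is September 2.
At the standard offset (UTC−06:30), 22:30 UTC − 6h30m = 16:00 Ardua Prefecture standard time.
The standard-time date in Ardua Prefecture, 9 April 2019, lies within the daylight-saving period (7 April – 2 September), so Ardua Prefecture is on daylight time, UTC−05:30.
22:30 UTC − 5h30m = 17:00 local.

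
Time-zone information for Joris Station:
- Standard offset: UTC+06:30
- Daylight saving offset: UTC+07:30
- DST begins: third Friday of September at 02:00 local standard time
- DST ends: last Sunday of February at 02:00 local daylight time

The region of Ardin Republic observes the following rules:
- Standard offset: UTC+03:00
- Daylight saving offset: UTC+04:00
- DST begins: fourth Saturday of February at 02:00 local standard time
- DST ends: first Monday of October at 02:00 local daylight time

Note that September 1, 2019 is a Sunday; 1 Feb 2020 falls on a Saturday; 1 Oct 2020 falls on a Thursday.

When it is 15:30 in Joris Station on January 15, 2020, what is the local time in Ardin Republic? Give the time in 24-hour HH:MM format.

11:00

1 September 2019 is a Sunday, so the first Friday is September 6 and the third is September 20.
1 February 2020 is a Saturday, so Sundays fall on 2, 9, 16, 23; the last is February 23.
January 15, 2020 falls between 20 September 2019 and 23 February 2020, so daylight saving is in effect and Joris Station is at UTC+07:30.
15:30 Joris Station − 7h30m = 08:00 UTC.
1 February 2020 is a Saturday, so the first Saturday is February 1 and the fourth is February 22.
1 October 2020 is a Thursday, so the first Monday is October 5.
At the standard offset (UTC+03:00), 08:00 UTC + 3h = 11:00 Ardin Republic standard time.
Daylight saving runs 22 February – 5 October; the standard-time date in Ardin Republic, January 15, 2020, is outside that window, so Ardin Republic is on standard time at UTC+03:00.
08:00 UTC + 3h = 11:00 Ardin Republic.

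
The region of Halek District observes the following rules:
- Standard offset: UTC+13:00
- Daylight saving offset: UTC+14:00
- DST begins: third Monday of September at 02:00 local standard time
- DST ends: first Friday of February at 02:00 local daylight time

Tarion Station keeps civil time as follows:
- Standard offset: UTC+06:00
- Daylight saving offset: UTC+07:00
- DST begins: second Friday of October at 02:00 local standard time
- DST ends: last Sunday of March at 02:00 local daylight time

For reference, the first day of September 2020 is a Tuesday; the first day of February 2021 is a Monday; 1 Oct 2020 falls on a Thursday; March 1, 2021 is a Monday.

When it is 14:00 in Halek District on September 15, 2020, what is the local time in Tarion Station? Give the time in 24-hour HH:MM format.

1 September 2020 is a Tuesday, so the first Monday is September 7 and the third is September 21.
1 February 2021 is a Monday, so the first Friday is February 5.
September 15, 2020 does not fall between 21 September 2020 and 5 February 2021, so daylight saving is not in effect and Halek District is at UTC+13:00.
14:00 Halek District − 13h = 01:00 UTC.
1 October 2020 is a Thursday, so the first Friday is October 2 and the second is October 9.
1 March 2021 is a Monday, so Sundays fall on 7, 14, 21, 28; the last is March 28.
At the standard offset (UTC+06:00), 01:00 UTC + 6h = 07:00 Tarion Station standard time.
Daylight saving runs 9 October 2020 – 28 March 2021; the standard-time date in Tarion Station, September 15, 2020, is outside that window, so Tarion Station is on standard time at UTC+06:00.
01:00 UTC + 6h = 07:00 Tarion Station.

07:00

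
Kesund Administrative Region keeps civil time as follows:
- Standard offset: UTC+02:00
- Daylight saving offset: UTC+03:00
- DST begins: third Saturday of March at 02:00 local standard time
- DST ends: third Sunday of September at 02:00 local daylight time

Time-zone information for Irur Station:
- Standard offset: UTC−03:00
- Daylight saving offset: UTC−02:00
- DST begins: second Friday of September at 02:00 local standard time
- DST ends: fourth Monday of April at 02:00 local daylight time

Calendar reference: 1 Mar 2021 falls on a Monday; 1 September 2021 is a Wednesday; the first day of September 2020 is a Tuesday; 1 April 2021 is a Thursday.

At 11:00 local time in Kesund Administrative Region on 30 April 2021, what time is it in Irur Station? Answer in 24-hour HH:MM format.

1 March 2021 is a Monday, so the first Saturday is March 6 and the third is March 20.
1 September 2021 is a Wednesday, so the first Sunday is September 5 and the third is September 19.
30 April 2021 falls between 20 March and 19 September, so daylight saving is in effect and Kesund Administrative Region is at UTC+03:00.
11:00 Kesund Administrative Region − 3h = 08:00 UTC.
1 September 2020 is a Tuesday, so the first Friday is September 4 and the second is September 11.
1 April 2021 is a Thursday, so the first Monday is April 5 and the fourth is April 26.
At the standard offset (UTC−03:00), 08:00 UTC − 3h = 05:00 Irur Station standard time.
The standard-time date in Irur Station, 30 April 2021, is outside the daylight-saving period (11 September 2020 – 26 April 2021), so Irur Station is on standard time, UTC−03:00.
08:00 UTC − 3h = 05:00 Irur Station.

05:00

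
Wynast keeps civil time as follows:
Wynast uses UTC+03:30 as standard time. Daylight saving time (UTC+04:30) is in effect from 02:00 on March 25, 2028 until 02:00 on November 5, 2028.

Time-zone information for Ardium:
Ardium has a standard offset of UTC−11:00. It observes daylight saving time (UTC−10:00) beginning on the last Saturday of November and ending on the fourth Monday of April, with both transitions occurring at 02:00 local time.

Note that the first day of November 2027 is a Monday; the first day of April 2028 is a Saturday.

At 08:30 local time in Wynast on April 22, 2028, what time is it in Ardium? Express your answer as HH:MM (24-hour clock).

18:00

April 22, 2028 falls between 25 March and 5 November, so daylight saving is in effect and Wynast is at UTC+04:30.
08:30 Wynast − 4h30m = 04:00 UTC.
1 November 2027 is a Monday, so Saturdays fall on 6, 13, 20, 27; the last is November 27.
1 April 2028 is a Saturday, so the first Monday is April 3 and the fourth is April 24.
At the standard offset (UTC−11:00), 04:00 UTC − 11h = 17:00 Ardium standard time (rolling into the previous day, 21 April 2028).
The standard-time date in Ardium, April 21, 2028, falls between 27 November 2027 and 24 April 2028, so daylight saving is in effect and Ardium is at UTC−10:00.
04:00 UTC − 10h = 18:00 Ardium (rolling into the previous day, 21 April 2028).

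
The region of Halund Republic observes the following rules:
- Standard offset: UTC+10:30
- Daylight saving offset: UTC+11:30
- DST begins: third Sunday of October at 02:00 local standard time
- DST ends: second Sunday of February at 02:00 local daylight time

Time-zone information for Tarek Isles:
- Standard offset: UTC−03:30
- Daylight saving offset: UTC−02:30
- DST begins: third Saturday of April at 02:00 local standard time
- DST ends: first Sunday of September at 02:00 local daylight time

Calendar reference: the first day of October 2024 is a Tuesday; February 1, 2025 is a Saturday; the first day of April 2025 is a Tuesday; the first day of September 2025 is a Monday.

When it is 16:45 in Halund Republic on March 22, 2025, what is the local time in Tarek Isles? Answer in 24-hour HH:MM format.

1 October 2024 is a Tuesday, so the first Sunday is October 6 and the third is October 20.
1 February 2025 is a Saturday, so the first Sunday is February 2 and the second is February 9.
Daylight saving runs 20 October 2024 – 9 February 2025; March 22, 2025 is outside that window, so Halund Republic is on standard time at UTC+10:30.
16:45 Halund Republic − 10h30m = 06:15 UTC.
1 April 2025 is a Tuesday, so the first Saturday is April 5 and the third is April 19.
1 September 2025 is a Monday, so the first Sunday is September 7.
At the standard offset (UTC−03:30), 06:15 UTC − 3h30m = 02:45 Tarek Isles standard time.
The standard-time date in Tarek Isles, March 22, 2025, is outside the daylight-saving period (19 April – 7 September), so Tarek Isles is on standard time, UTC−03:30.
06:15 UTC − 3h30m = 02:45 Tarek Isles.

02:45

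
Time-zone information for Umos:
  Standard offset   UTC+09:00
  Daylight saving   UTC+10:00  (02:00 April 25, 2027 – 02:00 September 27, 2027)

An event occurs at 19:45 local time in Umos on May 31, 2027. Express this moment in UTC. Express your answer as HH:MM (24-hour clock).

09:45

May 31, 2027 lies within the daylight-saving period (25 April – 27 September), so Umos is on daylight time, UTC+10:00.
19:45 local − 10h = 09:45 UTC.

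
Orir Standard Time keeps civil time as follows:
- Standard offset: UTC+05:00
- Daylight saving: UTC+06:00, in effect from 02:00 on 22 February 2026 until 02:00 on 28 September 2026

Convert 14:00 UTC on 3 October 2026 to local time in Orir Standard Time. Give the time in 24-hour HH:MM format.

19:00

At the standard offset (UTC+05:00), 14:00 UTC + 5h = 19:00 Orir Standard Time standard time.
Daylight saving runs 22 February – 28 September; the standard-time date in Orir Standard Time, 3 October 2026, is outside that window, so Orir Standard Time is on standard time at UTC+05:00.
14:00 UTC + 5h = 19:00 local.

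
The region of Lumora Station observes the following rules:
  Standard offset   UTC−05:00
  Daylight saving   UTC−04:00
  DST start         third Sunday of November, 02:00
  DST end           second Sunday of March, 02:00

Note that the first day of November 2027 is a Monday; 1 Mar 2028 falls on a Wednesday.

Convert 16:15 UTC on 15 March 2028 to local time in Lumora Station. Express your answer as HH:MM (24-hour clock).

11:15

1 November 2027 is a Monday, so the first Sunday is November 7 and the third is November 21.
1 March 2028 is a Wednesday, so the first Sunday is March 5 and the second is March 12.
At the standard offset (UTC−05:00), 16:15 UTC − 5h = 11:15 Lumora Station standard time.
The standard-time date in Lumora Station, 15 March 2028, does not fall between 21 November 2027 and 12 March 2028, so daylight saving is not in effect and Lumora Station is at UTC−05:00.
16:15 UTC − 5h = 11:15 local.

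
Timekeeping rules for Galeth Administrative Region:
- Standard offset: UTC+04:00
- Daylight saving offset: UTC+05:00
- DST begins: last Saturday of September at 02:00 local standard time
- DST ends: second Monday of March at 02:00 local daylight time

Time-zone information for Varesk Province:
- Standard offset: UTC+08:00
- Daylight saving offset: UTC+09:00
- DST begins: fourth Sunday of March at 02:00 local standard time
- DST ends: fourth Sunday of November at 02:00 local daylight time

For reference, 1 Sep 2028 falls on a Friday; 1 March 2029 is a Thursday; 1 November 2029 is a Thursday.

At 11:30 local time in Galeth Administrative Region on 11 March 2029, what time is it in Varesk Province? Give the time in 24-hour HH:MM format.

14:30

1 September 2028 is a Friday, so Saturdays fall on 2, 9, 16, 23, 30; the last is September 30.
1 March 2029 is a Thursday, so the first Monday is March 5 and the second is March 12.
Daylight saving runs 30 September 2028 – 12 March 2029; 11 March 2029 is inside that window, so Galeth Administrative Region is at UTC+05:00.
11:30 Galeth Administrative Region − 5h = 06:30 UTC.
1 March 2029 is a Thursday, so the first Sunday is March 4 and the fourth is March 25.
1 November 2029 is a Thursday, so the first Sunday is November 4 and the fourth is November 25.
At the standard offset (UTC+08:00), 06:30 UTC + 8h = 14:30 Varesk Province standard time.
The standard-time date in Varesk Province, 11 March 2029, does not fall between 25 March and 25 November, so daylight saving is not in effect and Varesk Province is at UTC+08:00.
06:30 UTC + 8h = 14:30 Varesk Province.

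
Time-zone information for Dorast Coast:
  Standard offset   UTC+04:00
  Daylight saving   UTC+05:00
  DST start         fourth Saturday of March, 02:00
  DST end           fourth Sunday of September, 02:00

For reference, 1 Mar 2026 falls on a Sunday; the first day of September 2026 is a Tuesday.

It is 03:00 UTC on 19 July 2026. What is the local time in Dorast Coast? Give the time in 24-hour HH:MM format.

1 March 2026 is a Sunday, so the first Saturday is March 7 and the fourth is March 28.
1 September 2026 is a Tuesday, so the first Sunday is September 6 and the fourth is September 27.
At the standard offset (UTC+04:00), 03:00 UTC + 4h = 07:00 Dorast Coast standard time.
The standard-time date in Dorast Coast, 19 July 2026, lies within the daylight-saving period (28 March – 27 September), so Dorast Coast is on daylight time, UTC+05:00.
03:00 UTC + 5h = 08:00 local.

08:00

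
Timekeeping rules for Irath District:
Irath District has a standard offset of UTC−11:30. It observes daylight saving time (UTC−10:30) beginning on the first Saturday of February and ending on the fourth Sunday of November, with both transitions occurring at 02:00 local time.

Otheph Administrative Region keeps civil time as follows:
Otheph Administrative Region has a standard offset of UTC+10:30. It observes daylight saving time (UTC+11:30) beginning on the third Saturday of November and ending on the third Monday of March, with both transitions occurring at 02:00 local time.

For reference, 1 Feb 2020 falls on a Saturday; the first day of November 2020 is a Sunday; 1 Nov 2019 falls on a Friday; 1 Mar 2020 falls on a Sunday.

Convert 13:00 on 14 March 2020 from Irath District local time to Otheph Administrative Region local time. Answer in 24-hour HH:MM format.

1 February 2020 is a Saturday, so the first Saturday is February 1.
1 November 2020 is a Sunday, so the first Sunday is November 1 and the fourth is November 22.
Daylight saving runs 1 February – 22 November; 14 March 2020 is inside that window, so Irath District is at UTC−10:30.
13:00 Irath District + 10h30m = 23:30 UTC.
1 November 2019 is a Friday, so the first Saturday is November 2 and the third is November 16.
1 March 2020 is a Sunday, so the first Monday is March 2 and the third is March 16.
At the standard offset (UTC+10:30), 23:30 UTC + 10h30m = 10:00 Otheph Administrative Region standard time (rolling into the next day, 15 March 2020).
The standard-time date in Otheph Administrative Region, 15 March 2020, falls between 16 November 2019 and 16 March 2020, so daylight saving is in effect and Otheph Administrative Region is at UTC+11:30.
23:30 UTC + 11h30m = 11:00 Otheph Administrative Region (rolling into the next day, 15 March 2020).

11:00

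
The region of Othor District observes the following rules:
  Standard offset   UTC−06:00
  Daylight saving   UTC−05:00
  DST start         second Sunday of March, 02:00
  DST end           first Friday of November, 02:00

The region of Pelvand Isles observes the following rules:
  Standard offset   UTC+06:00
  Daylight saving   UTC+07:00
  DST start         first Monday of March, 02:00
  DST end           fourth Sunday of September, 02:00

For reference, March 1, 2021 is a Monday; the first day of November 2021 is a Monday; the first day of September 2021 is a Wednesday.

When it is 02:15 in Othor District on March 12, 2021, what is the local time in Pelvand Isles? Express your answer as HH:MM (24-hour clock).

15:15

1 March 2021 is a Monday, so the first Sunday is March 7 and the second is March 14.
1 November 2021 is a Monday, so the first Friday is November 5.
Daylight saving runs 14 March – 5 November; March 12, 2021 is outside that window, so Othor District is on standard time at UTC−06:00.
02:15 Othor District + 6h = 08:15 UTC.
1 March 2021 is a Monday, so the first Monday is March 1.
1 September 2021 is a Wednesday, so the first Sunday is September 5 and the fourth is September 26.
At the standard offset (UTC+06:00), 08:15 UTC + 6h = 14:15 Pelvand Isles standard time.
The standard-time date in Pelvand Isles, March 12, 2021, falls between 1 March and 26 September, so daylight saving is in effect and Pelvand Isles is at UTC+07:00.
08:15 UTC + 7h = 15:15 Pelvand Isles.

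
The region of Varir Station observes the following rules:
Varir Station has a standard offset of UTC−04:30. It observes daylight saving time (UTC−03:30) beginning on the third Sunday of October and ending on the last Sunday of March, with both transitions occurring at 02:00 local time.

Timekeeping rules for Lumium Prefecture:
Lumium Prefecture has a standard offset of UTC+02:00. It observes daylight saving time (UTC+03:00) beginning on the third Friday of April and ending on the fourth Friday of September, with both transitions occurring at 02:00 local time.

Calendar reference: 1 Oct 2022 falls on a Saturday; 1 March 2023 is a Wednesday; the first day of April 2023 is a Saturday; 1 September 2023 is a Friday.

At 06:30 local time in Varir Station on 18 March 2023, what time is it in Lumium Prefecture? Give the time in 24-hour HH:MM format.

1 October 2022 is a Saturday, so the first Sunday is October 2 and the third is October 16.
1 March 2023 is a Wednesday, so Sundays fall on 5, 12, 19, 26; the last is March 26.
Daylight saving runs 16 October 2022 – 26 March 2023; 18 March 2023 is inside that window, so Varir Station is at UTC−03:30.
06:30 Varir Station + 3h30m = 10:00 UTC.
1 April 2023 is a Saturday, so the first Friday is April 7 and the third is April 21.
1 September 2023 is a Friday, so the first Friday is September 1 and the fourth is September 22.
At the standard offset (UTC+02:00), 10:00 UTC + 2h = 12:00 Lumium Prefecture standard time.
Daylight saving runs 21 April – 22 September; the standard-time date in Lumium Prefecture, 18 March 2023, is outside that window, so Lumium Prefecture is on standard time at UTC+02:00.
10:00 UTC + 2h = 12:00 Lumium Prefecture.

12:00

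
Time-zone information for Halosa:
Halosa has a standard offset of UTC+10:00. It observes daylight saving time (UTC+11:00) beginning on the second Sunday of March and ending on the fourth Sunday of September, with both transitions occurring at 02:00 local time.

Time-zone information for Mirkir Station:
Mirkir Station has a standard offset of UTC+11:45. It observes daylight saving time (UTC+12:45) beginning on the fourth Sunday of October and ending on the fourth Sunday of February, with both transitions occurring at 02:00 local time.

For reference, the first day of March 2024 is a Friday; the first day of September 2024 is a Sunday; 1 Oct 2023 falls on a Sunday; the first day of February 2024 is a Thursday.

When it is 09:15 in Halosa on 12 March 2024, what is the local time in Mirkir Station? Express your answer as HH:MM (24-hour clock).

1 March 2024 is a Friday, so the first Sunday is March 3 and the second is March 10.
1 September 2024 is a Sunday, so the first Sunday is September 1 and the fourth is September 22.
12 March 2024 falls between 10 March and 22 September, so daylight saving is in effect and Halosa is at UTC+11:00.
09:15 Halosa − 11h = 22:15 UTC (rolling into the previous day, 11 March 2024).
1 October 2023 is a Sunday, so the first Sunday is October 1 and the fourth is October 22.
1 February 2024 is a Thursday, so the first Sunday is February 4 and the fourth is February 25.
At the standard offset (UTC+11:45), 22:15 UTC + 11h45m = 10:00 Mirkir Station standard time (rolling into the next day, 12 March 2024).
The standard-time date in Mirkir Station, 12 March 2024, is outside the daylight-saving period (22 October 2023 – 25 February 2024), so Mirkir Station is on standard time, UTC+11:45.
22:15 UTC + 11h45m = 10:00 Mirkir Station (rolling into the next day, 12 March 2024).

10:00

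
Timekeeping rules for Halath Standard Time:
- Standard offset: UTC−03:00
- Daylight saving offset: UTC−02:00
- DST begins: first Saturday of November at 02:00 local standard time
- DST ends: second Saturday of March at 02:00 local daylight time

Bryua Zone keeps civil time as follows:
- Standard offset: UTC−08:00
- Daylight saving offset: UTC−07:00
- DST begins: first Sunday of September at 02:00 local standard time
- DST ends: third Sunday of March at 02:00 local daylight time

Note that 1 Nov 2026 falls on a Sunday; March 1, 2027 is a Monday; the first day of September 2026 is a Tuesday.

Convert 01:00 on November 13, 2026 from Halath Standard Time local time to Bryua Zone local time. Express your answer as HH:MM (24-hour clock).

20:00

1 November 2026 is a Sunday, so the first Saturday is November 7.
1 March 2027 is a Monday, so the first Saturday is March 6 and the second is March 13.
November 13, 2026 falls between 7 November 2026 and 13 March 2027, so daylight saving is in effect and Halath Standard Time is at UTC−02:00.
01:00 Halath Standard Time + 2h = 03:00 UTC.
1 September 2026 is a Tuesday, so the first Sunday is September 6.
1 March 2027 is a Monday, so the first Sunday is March 7 and the third is March 21.
At the standard offset (UTC−08:00), 03:00 UTC − 8h = 19:00 Bryua Zone standard time (rolling into the previous day, 12 November 2026).
The standard-time date in Bryua Zone, November 12, 2026, lies within the daylight-saving period (6 September 2026 – 21 March 2027), so Bryua Zone is on daylight time, UTC−07:00.
03:00 UTC − 7h = 20:00 Bryua Zone (rolling into the previous day, 12 November 2026).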